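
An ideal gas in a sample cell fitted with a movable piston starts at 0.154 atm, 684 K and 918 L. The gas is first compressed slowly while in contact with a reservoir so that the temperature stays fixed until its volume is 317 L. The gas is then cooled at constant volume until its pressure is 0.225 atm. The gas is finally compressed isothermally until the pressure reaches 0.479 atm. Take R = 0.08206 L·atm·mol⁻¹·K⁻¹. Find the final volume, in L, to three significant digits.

V₄ ≈ 149 L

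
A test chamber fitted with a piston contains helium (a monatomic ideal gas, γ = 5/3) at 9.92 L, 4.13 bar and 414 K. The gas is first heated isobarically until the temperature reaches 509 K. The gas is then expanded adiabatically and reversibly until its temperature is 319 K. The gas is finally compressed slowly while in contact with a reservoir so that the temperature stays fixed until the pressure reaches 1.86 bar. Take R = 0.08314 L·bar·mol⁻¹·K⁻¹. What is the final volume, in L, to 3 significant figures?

V₄ ≈ 17.0 L

P constant ⇒ V ∝ T: P₂ = P₁; V₂ = V₁·(T₂/T₁) = 12.20 L.
Adiabatic (γ = 5/3), T V^(γ−1) and P V^γ constant: P₃ = P₂·(T₃/T₂)^(γ/(γ−1)) = 1.284 bar; V₃ = V₂·(T₂/T₃)^(1/(γ−1)) = 24.58 L.
T constant ⇒ Boyle's law P V = const: T₄ = T₃; V₄ = V₃·(P₃/P₄) = 16.97 L.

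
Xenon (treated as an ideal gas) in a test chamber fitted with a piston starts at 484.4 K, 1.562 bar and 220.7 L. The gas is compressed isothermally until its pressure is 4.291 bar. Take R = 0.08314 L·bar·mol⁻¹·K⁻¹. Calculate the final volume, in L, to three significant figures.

Isothermal, so P V is constant: T₂ = T₁; V₂ = V₁·(P₁/P₂) = 80.34 L.

V₂ ≈ 80.3 L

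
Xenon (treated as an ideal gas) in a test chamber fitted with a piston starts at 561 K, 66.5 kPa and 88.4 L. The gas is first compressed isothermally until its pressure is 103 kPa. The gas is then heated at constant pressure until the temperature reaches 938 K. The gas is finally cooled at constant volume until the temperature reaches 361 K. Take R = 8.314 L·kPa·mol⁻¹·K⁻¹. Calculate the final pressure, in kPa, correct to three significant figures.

P₄ ≈ 39.6 kPa

T constant ⇒ Boyle's law P V = const: T₂ = T₁; V₂ = V₁·(P₁/P₂) = 57.07 L.
P constant ⇒ V ∝ T: P₃ = P₂; V₃ = V₂·(T₃/T₂) = 95.43 L.
V constant ⇒ P ∝ T: V₄ = V₃; P₄ = P₃·(T₄/T₃) = 39.64 kPa.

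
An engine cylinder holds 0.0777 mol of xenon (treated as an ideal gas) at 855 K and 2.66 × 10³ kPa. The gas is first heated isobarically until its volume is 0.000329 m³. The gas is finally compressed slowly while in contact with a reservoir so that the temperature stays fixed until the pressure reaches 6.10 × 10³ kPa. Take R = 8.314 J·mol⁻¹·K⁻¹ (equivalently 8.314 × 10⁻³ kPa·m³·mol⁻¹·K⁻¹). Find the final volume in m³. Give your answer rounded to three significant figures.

V₃ ≈ 0.000143 m³

From PV = nRT: V₁ = nRT₁/P₁ = 0.0002076 m³.
Isobaric, so V/T is constant: P₂ = P₁; T₂ = T₁·(V₂/V₁) = 1355 K.
Isothermal, so P V is constant: T₃ = T₂; V₃ = V₂·(P₂/P₃) = 0.0001435 m³.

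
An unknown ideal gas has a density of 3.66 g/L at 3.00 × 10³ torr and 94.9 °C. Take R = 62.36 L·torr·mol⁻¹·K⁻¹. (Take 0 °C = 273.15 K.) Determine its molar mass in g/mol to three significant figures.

ρ = PM/(RT) ⇒ M = ρRT/P = (3.66 × 62.36 × 368.0) / 3.00e+03

M ≈ 28.0 g/mol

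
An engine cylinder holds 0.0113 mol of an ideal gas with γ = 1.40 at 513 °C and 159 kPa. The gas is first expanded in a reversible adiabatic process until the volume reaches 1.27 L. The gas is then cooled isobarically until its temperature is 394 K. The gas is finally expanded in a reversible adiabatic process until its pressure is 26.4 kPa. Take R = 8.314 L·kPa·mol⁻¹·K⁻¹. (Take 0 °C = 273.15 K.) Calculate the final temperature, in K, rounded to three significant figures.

T₄ ≈ 353 K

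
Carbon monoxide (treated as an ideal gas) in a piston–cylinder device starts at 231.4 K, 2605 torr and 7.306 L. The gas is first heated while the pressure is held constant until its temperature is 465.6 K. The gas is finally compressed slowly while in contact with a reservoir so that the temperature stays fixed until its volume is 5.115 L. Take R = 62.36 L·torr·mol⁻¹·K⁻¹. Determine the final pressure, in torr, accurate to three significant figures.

P₃ ≈ 7.49e+03 torr

Isobaric, so V/T is constant: P₂ = P₁; V₂ = V₁·(T₂/T₁) = 14.70 L.
T constant ⇒ Boyle's law P V = const: T₃ = T₂; P₃ = P₂·(V₂/V₃) = 7487 torr.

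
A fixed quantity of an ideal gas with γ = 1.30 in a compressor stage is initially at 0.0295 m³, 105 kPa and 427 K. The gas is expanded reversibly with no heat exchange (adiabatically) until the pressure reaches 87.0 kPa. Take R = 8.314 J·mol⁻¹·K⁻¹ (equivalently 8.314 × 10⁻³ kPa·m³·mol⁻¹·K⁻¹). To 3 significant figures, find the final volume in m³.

Adiabatic (γ = 1.30), T V^(γ−1) and P V^γ constant: T₂ = T₁·(P₂/P₁)^((γ−1)/γ) = 408.9 K; V₂ = V₁·(P₁/P₂)^(1/γ) = 0.03409 m³.

V₂ ≈ 0.0341 m³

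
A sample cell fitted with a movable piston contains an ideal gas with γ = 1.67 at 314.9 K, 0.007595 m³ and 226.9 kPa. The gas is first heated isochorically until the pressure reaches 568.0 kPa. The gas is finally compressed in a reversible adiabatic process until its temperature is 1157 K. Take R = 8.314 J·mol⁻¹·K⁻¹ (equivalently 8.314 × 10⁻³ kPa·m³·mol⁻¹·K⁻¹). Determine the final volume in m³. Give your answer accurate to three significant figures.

Isochoric, so P/T is constant: V₂ = V₁; T₂ = T₁·(P₂/P₁) = 788.3 K.
Adiabatic (γ = 1.67), T V^(γ−1) and P V^γ constant: P₃ = P₂·(T₃/T₂)^(γ/(γ−1)) = 1478 kPa; V₃ = V₂·(T₂/T₃)^(1/(γ−1)) = 0.004284 m³.

V₃ ≈ 0.00428 m³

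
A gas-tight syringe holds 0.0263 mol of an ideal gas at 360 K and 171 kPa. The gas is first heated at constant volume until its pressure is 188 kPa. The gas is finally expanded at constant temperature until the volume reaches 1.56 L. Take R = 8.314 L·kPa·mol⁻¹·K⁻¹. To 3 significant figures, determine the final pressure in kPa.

From PV = nRT: V₁ = nRT₁/P₁ = 0.4603 L.
V constant ⇒ P ∝ T: V₂ = V₁; T₂ = T₁·(P₂/P₁) = 395.8 K.
Isothermal, so P V is constant: T₃ = T₂; P₃ = P₂·(V₂/V₃) = 55.48 kPa.

P₃ ≈ 55.5 kPa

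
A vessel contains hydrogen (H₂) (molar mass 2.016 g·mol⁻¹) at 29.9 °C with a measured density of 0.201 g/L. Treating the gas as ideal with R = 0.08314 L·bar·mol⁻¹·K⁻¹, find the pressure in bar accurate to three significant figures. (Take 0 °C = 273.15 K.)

P ≈ 2.51 bar

ρ = PM/(RT) ⇒ P = ρRT/M = (0.201 × 0.08314 × 303.0) / 2.016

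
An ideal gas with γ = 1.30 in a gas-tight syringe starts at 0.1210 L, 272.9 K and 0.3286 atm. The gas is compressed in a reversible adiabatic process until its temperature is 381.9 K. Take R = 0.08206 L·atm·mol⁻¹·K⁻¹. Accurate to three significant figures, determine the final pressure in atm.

P₂ ≈ 1.41 atm

Adiabatic (γ = 1.30), T V^(γ−1) and P V^γ constant: P₂ = P₁·(T₂/T₁)^(γ/(γ−1)) = 1.410 atm; V₂ = V₁·(T₁/T₂)^(1/(γ−1)) = 0.03947 L.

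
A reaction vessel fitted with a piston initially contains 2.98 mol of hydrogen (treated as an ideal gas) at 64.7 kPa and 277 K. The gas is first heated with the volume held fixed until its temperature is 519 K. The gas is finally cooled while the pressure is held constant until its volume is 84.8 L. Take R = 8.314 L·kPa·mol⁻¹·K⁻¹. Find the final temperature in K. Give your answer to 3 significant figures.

T₃ ≈ 415 K

From PV = nRT: V₁ = nRT₁/P₁ = 106.1 L.
Isochoric, so P/T is constant: V₂ = V₁; P₂ = P₁·(T₂/T₁) = 121.2 kPa.
P constant ⇒ V ∝ T: P₃ = P₂; T₃ = T₂·(V₃/V₂) = 414.9 K.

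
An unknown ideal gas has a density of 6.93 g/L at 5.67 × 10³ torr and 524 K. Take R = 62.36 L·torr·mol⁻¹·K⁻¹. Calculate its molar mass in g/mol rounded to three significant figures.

ρ = PM/(RT) ⇒ M = ρRT/P = (6.93 × 62.36 × 524.0) / 5.67e+03

M ≈ 39.9 g/mol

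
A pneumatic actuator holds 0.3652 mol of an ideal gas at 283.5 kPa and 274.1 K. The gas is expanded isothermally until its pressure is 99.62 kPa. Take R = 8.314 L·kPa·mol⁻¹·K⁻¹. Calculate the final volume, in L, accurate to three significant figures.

V₂ ≈ 8.35 L

From PV = nRT: V₁ = nRT₁/P₁ = 2.936 L.
Isothermal, so P V is constant: T₂ = T₁; V₂ = V₁·(P₁/P₂) = 8.354 L.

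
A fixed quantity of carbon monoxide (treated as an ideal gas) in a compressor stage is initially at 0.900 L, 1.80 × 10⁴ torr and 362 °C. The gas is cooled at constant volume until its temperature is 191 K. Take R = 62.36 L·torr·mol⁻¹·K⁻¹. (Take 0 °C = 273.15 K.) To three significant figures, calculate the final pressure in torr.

P₂ ≈ 5.41e+03 torr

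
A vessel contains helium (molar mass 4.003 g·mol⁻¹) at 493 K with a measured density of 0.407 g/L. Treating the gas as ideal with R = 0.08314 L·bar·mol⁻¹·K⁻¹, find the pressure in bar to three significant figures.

P ≈ 4.17 bar

ρ = PM/(RT) ⇒ P = ρRT/M = (0.407 × 0.08314 × 493.0) / 4.003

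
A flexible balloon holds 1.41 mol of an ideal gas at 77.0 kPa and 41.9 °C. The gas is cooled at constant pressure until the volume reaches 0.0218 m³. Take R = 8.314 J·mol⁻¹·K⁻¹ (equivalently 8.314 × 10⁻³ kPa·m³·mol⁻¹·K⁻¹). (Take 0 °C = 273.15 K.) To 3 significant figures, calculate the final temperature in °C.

T₂ ≈ -130 °C

Convert: T₁ = 315.0 K.
From PV = nRT: V₁ = nRT₁/P₁ = 0.04796 m³.
P constant ⇒ V ∝ T: P₂ = P₁; T₂ = T₁·(V₂/V₁) = 143.2 K.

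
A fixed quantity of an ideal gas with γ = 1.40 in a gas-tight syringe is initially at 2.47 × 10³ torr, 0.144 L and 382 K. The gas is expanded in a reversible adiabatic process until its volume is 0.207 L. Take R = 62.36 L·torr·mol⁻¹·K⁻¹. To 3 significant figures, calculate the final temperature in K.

Reversible adiabatic, γ = 1.40: T₂ = T₁·(V₁/V₂)^(γ−1) = 330.4 K; P₂ = P₁·(V₁/V₂)^γ = 1486 torr.

T₂ ≈ 330 K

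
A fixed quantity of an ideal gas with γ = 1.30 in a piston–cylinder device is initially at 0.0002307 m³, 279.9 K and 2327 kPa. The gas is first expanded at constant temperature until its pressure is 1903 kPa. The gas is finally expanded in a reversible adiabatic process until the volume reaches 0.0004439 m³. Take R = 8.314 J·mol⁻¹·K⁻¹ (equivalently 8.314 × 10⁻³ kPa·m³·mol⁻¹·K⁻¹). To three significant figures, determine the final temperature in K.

T constant ⇒ Boyle's law P V = const: T₂ = T₁; V₂ = V₁·(P₁/P₂) = 0.0002821 m³.
Adiabatic (γ = 1.30), T V^(γ−1) and P V^γ constant: T₃ = T₂·(V₂/V₃)^(γ−1) = 244.3 K; P₃ = P₂·(V₂/V₃)^γ = 1056 kPa.

T₃ ≈ 244 K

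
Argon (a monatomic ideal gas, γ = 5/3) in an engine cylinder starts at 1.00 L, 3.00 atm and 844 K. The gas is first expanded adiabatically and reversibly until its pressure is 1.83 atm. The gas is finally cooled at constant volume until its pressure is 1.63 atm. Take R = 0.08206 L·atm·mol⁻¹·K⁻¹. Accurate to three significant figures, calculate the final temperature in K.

T₃ ≈ 617 K

Reversible adiabatic, γ = 5/3: T₂ = T₁·(P₂/P₁)^((γ−1)/γ) = 692.6 K; V₂ = V₁·(P₁/P₂)^(1/γ) = 1.345 L.
V constant ⇒ P ∝ T: V₃ = V₂; T₃ = T₂·(P₃/P₂) = 616.9 K.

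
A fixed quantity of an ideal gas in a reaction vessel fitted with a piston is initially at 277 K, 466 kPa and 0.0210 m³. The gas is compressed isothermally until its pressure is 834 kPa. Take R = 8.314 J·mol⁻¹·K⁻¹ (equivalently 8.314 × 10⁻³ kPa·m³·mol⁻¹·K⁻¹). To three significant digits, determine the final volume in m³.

V₂ ≈ 0.0117 m³

T constant ⇒ Boyle's law P V = const: T₂ = T₁; V₂ = V₁·(P₁/P₂) = 0.01173 m³.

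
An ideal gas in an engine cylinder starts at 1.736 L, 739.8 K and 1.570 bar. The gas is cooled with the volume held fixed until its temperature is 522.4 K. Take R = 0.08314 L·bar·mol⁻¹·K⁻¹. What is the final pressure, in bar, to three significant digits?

V constant ⇒ P ∝ T: V₂ = V₁; P₂ = P₁·(T₂/T₁) = 1.109 bar.

P₂ ≈ 1.11 bar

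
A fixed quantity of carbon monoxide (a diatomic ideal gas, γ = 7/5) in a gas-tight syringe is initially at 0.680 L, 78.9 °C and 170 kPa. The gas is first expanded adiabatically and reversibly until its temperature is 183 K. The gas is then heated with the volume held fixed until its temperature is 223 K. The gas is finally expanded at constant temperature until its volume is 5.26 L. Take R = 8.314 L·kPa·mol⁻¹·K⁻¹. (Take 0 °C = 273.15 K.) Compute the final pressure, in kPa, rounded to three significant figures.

P₄ ≈ 13.9 kPa

Convert: T₁ = 352.0 K.
Reversible adiabatic, γ = 7/5: P₂ = P₁·(T₂/T₁)^(γ/(γ−1)) = 17.22 kPa; V₂ = V₁·(T₁/T₂)^(1/(γ−1)) = 3.491 L.
V constant ⇒ P ∝ T: V₃ = V₂; P₃ = P₂·(T₃/T₂) = 20.98 kPa.
Isothermal, so P V is constant: T₄ = T₃; P₄ = P₃·(V₃/V₄) = 13.92 kPa.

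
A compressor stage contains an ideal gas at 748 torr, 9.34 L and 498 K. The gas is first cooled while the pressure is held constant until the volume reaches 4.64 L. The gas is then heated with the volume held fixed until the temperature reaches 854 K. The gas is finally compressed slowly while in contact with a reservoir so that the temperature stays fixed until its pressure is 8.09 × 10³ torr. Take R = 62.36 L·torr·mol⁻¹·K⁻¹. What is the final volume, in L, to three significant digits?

Isobaric, so V/T is constant: P₂ = P₁; T₂ = T₁·(V₂/V₁) = 247.4 K.
Isochoric, so P/T is constant: V₃ = V₂; P₃ = P₂·(T₃/T₂) = 2582 torr.
Isothermal, so P V is constant: T₄ = T₃; V₄ = V₃·(P₃/P₄) = 1.481 L.

V₄ ≈ 1.48 L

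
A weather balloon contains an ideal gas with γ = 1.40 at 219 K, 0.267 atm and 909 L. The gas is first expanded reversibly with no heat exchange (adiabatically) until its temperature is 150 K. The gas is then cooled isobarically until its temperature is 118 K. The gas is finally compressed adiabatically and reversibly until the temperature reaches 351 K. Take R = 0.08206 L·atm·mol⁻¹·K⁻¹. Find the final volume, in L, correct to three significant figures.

Adiabatic (γ = 1.40), T V^(γ−1) and P V^γ constant: P₂ = P₁·(T₂/T₁)^(γ/(γ−1)) = 0.07100 atm; V₂ = V₁·(T₁/T₂)^(1/(γ−1)) = 2341 L.
Isobaric, so V/T is constant: P₃ = P₂; V₃ = V₂·(T₃/T₂) = 1842 L.
Adiabatic (γ = 1.40), T V^(γ−1) and P V^γ constant: P₄ = P₃·(T₄/T₃)^(γ/(γ−1)) = 3.223 atm; V₄ = V₃·(T₃/T₄)^(1/(γ−1)) = 120.7 L.

V₄ ≈ 121 L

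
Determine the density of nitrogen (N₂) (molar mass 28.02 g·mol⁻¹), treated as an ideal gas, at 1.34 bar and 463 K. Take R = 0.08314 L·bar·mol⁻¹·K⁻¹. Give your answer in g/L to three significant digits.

ρ = PM/(RT) = (1.34 × 28.02) / (0.08314 × 463.0)

ρ ≈ 0.975 g/L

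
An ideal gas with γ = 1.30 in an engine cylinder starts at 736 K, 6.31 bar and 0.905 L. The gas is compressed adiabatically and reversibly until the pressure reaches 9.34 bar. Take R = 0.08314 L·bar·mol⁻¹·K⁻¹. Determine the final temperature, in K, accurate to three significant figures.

T₂ ≈ 806 K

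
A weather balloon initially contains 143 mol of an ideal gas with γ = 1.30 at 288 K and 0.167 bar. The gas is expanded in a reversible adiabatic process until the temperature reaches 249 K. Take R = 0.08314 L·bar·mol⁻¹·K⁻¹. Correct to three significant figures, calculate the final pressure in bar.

From PV = nRT: V₁ = nRT₁/P₁ = 2.050e+04 L.
Reversible adiabatic, γ = 1.30: P₂ = P₁·(T₂/T₁)^(γ/(γ−1)) = 0.08890 bar; V₂ = V₁·(T₁/T₂)^(1/(γ−1)) = 3.330e+04 L.

P₂ ≈ 0.0889 bar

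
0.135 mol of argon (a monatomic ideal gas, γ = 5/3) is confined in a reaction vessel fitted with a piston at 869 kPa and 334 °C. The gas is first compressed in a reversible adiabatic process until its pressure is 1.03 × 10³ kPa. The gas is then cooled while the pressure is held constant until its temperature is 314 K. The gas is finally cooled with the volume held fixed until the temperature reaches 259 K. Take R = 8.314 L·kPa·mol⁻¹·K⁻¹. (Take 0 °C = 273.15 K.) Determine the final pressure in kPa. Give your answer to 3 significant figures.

Convert: T₁ = 607.1 K.
From PV = nRT: V₁ = nRT₁/P₁ = 0.7842 L.
Adiabatic (γ = 5/3), T V^(γ−1) and P V^γ constant: T₂ = T₁·(P₂/P₁)^((γ−1)/γ) = 649.9 K; V₂ = V₁·(P₁/P₂)^(1/γ) = 0.7082 L.
P constant ⇒ V ∝ T: P₃ = P₂; V₃ = V₂·(T₃/T₂) = 0.3422 L.
V constant ⇒ P ∝ T: V₄ = V₃; P₄ = P₃·(T₄/T₃) = 849.6 kPa.

P₄ ≈ 850 kPa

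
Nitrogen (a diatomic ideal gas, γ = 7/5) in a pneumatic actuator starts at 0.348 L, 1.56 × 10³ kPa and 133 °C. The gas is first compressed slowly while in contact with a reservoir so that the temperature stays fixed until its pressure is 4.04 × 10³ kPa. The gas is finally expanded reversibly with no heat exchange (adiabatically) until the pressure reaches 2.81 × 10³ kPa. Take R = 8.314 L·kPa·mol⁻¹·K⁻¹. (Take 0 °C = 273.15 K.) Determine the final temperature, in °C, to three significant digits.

T₃ ≈ 93.0 °C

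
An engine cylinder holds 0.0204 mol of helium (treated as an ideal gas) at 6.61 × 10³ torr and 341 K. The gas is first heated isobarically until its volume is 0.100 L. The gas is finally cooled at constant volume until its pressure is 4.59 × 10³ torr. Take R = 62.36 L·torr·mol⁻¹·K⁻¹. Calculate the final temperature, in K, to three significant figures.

T₃ ≈ 361 K

From PV = nRT: V₁ = nRT₁/P₁ = 0.06563 L.
Isobaric, so V/T is constant: P₂ = P₁; T₂ = T₁·(V₂/V₁) = 519.6 K.
V constant ⇒ P ∝ T: V₃ = V₂; T₃ = T₂·(P₃/P₂) = 360.8 K.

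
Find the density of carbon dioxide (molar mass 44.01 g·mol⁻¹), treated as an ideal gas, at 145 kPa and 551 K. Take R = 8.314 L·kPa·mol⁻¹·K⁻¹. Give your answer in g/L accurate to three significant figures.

ρ ≈ 1.39 g/L

ρ = PM/(RT) = (145 × 44.01) / (8.314 × 551.0)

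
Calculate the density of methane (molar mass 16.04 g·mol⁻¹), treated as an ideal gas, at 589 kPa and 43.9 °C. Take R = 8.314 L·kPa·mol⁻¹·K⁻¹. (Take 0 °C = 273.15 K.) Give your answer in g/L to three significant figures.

ρ = PM/(RT) = (589 × 16.04) / (8.314 × 317.0)

ρ ≈ 3.58 g/L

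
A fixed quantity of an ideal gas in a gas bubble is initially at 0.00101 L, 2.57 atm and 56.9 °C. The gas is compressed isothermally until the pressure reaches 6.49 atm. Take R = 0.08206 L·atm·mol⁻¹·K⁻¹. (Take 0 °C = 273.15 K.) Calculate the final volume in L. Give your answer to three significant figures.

Convert: T₁ = 330.0 K.
Isothermal, so P V is constant: T₂ = T₁; V₂ = V₁·(P₁/P₂) = 0.0004000 L.

V₂ ≈ 0.000400 L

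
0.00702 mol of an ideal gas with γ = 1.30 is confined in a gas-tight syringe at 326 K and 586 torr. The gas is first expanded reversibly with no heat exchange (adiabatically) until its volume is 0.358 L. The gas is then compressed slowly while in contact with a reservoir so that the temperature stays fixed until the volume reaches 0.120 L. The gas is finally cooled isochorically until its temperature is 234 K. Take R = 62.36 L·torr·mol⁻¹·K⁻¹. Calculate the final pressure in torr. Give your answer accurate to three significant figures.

From PV = nRT: V₁ = nRT₁/P₁ = 0.2435 L.
Reversible adiabatic, γ = 1.30: T₂ = T₁·(V₁/V₂)^(γ−1) = 290.4 K; P₂ = P₁·(V₁/V₂)^γ = 355.1 torr.
T constant ⇒ Boyle's law P V = const: T₃ = T₂; P₃ = P₂·(V₂/V₃) = 1059 torr.
Isochoric, so P/T is constant: V₄ = V₃; P₄ = P₃·(T₄/T₃) = 853.6 torr.

P₄ ≈ 854 torr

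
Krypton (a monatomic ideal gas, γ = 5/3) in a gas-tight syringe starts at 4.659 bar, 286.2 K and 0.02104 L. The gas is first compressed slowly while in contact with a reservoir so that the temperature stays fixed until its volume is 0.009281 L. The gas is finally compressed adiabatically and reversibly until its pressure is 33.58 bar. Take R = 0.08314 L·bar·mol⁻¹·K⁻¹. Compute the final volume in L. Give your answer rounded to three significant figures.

V₃ ≈ 0.00464 L

Isothermal, so P V is constant: T₂ = T₁; P₂ = P₁·(V₁/V₂) = 10.56 bar.
Adiabatic (γ = 5/3), T V^(γ−1) and P V^γ constant: T₃ = T₂·(P₃/P₂)^((γ−1)/γ) = 454.6 K; V₃ = V₂·(P₂/P₃)^(1/γ) = 0.004637 L.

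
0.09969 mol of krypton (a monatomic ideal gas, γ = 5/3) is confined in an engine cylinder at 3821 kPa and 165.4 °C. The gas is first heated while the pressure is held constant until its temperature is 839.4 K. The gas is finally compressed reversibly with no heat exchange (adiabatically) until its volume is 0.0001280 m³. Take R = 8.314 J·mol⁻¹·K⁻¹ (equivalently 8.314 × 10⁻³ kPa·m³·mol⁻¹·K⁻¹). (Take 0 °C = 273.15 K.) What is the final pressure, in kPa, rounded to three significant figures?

P₃ ≈ 6.87e+03 kPa

Convert: T₁ = 438.5 K.
From PV = nRT: V₁ = nRT₁/P₁ = 9.513e-05 m³.
Isobaric, so V/T is constant: P₂ = P₁; V₂ = V₁·(T₂/T₁) = 0.0001821 m³.
Adiabatic (γ = 5/3), T V^(γ−1) and P V^γ constant: T₃ = T₂·(V₂/V₃)^(γ−1) = 1062 K; P₃ = P₂·(V₂/V₃)^γ = 6875 kPa.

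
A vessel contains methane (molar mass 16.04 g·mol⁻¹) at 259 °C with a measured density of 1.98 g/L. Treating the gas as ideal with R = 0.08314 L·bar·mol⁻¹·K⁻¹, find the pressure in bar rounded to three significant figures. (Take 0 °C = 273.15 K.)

ρ = PM/(RT) ⇒ P = ρRT/M = (1.98 × 0.08314 × 532.1) / 16.04

P ≈ 5.46 bar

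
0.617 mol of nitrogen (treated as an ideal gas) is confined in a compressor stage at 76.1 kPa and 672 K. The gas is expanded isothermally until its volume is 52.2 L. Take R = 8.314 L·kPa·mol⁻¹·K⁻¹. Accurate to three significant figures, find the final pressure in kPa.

P₂ ≈ 66.0 kPa

From PV = nRT: V₁ = nRT₁/P₁ = 45.30 L.
T constant ⇒ Boyle's law P V = const: T₂ = T₁; P₂ = P₁·(V₁/V₂) = 66.04 kPa.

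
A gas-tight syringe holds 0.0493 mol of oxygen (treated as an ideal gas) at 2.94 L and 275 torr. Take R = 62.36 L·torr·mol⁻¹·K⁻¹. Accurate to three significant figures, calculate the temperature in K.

PV = nRT ⇒ T = PV/(nR) = (275 × 2.94) / (0.0493 × 62.36)

T ≈ 263 K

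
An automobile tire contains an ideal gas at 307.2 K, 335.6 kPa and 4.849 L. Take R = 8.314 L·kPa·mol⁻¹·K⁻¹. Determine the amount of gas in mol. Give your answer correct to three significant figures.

PV = nRT ⇒ n = PV/(RT) = (335.6 × 4.849) / (8.314 × 307.2)

n ≈ 0.637 mol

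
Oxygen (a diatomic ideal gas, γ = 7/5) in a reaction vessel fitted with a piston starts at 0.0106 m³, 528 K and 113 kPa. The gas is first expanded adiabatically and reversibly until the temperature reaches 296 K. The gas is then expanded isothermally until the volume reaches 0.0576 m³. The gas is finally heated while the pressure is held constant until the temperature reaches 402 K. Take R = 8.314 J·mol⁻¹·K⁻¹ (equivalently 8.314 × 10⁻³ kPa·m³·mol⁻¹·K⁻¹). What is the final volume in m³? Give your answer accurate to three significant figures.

V₄ ≈ 0.0782 m³

Reversible adiabatic, γ = 7/5: P₂ = P₁·(T₂/T₁)^(γ/(γ−1)) = 14.91 kPa; V₂ = V₁·(T₁/T₂)^(1/(γ−1)) = 0.04505 m³.
T constant ⇒ Boyle's law P V = const: T₃ = T₂; P₃ = P₂·(V₂/V₃) = 11.66 kPa.
Isobaric, so V/T is constant: P₄ = P₃; V₄ = V₃·(T₄/T₃) = 0.07823 m³.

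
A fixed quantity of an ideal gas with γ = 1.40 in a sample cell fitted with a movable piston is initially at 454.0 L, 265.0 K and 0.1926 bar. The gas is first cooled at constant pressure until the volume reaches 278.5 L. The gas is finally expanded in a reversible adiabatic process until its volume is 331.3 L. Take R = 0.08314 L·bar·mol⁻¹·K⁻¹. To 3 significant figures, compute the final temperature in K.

Isobaric, so V/T is constant: P₂ = P₁; T₂ = T₁·(V₂/V₁) = 162.6 K.
Reversible adiabatic, γ = 1.40: T₃ = T₂·(V₂/V₃)^(γ−1) = 151.7 K; P₃ = P₂·(V₂/V₃)^γ = 0.1510 bar.

T₃ ≈ 152 K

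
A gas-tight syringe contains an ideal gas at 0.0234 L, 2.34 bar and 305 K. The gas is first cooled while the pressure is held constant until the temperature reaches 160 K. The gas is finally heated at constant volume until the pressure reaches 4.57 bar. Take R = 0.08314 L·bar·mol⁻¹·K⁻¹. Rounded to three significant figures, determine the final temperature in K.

T₃ ≈ 312 K

P constant ⇒ V ∝ T: P₂ = P₁; V₂ = V₁·(T₂/T₁) = 0.01228 L.
V constant ⇒ P ∝ T: V₃ = V₂; T₃ = T₂·(P₃/P₂) = 312.5 K.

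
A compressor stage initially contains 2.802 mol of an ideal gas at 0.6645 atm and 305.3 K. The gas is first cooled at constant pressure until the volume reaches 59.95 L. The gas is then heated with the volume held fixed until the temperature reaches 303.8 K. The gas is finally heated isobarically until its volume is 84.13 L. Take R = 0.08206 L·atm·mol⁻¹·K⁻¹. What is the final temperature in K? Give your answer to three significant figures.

From PV = nRT: V₁ = nRT₁/P₁ = 105.6 L.
P constant ⇒ V ∝ T: P₂ = P₁; T₂ = T₁·(V₂/V₁) = 173.3 K.
V constant ⇒ P ∝ T: V₃ = V₂; P₃ = P₂·(T₃/T₂) = 1.165 atm.
P constant ⇒ V ∝ T: P₄ = P₃; T₄ = T₃·(V₄/V₃) = 426.3 K.

T₄ ≈ 426 K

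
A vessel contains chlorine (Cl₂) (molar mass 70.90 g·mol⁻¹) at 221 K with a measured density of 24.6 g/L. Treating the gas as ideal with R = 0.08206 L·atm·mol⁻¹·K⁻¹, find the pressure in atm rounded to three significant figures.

P ≈ 6.29 atm

ρ = PM/(RT) ⇒ P = ρRT/M = (24.6 × 0.08206 × 221.0) / 70.90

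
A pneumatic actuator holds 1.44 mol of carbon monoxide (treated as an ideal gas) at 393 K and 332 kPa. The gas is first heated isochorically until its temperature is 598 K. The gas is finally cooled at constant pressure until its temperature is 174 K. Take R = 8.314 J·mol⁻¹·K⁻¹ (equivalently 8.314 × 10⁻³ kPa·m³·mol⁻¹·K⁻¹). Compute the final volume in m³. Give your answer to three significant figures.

V₃ ≈ 0.00412 m³

From PV = nRT: V₁ = nRT₁/P₁ = 0.01417 m³.
Isochoric, so P/T is constant: V₂ = V₁; P₂ = P₁·(T₂/T₁) = 505.2 kPa.
P constant ⇒ V ∝ T: P₃ = P₂; V₃ = V₂·(T₃/T₂) = 0.004124 m³.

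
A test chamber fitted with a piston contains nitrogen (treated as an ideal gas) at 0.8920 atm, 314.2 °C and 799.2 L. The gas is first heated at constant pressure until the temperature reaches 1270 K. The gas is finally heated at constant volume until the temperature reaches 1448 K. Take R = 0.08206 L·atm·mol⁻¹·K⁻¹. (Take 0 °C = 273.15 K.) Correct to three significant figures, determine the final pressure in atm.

P₃ ≈ 1.02 atm

Convert: T₁ = 587.3 K.
Isobaric, so V/T is constant: P₂ = P₁; V₂ = V₁·(T₂/T₁) = 1728 L.
Isochoric, so P/T is constant: V₃ = V₂; P₃ = P₂·(T₃/T₂) = 1.017 atm.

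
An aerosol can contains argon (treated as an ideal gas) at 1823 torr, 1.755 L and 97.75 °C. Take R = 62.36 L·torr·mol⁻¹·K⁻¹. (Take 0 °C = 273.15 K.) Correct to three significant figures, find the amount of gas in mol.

n ≈ 0.138 mol

Convert: T = 370.90 K.
PV = nRT ⇒ n = PV/(RT) = (1823 × 1.755) / (62.36 × 370.90)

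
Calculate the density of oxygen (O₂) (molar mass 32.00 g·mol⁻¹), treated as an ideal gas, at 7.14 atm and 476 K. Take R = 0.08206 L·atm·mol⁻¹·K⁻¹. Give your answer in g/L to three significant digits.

ρ = PM/(RT) = (7.14 × 32.00) / (0.08206 × 476.0)

ρ ≈ 5.85 g/L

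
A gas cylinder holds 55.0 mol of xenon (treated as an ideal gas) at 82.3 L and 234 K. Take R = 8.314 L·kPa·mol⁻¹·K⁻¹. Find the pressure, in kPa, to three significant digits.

P ≈ 1.30e+03 kPa

PV = nRT ⇒ P = nRT/V = (55.0 × 8.314 × 234) / 82.3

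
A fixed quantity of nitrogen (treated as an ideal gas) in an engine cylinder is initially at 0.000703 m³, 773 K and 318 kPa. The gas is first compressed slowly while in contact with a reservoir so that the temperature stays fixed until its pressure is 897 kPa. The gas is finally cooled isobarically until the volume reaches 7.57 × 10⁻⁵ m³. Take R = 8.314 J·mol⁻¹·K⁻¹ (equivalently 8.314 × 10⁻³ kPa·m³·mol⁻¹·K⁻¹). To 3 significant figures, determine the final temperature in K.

T constant ⇒ Boyle's law P V = const: T₂ = T₁; V₂ = V₁·(P₁/P₂) = 0.0002492 m³.
P constant ⇒ V ∝ T: P₃ = P₂; T₃ = T₂·(V₃/V₂) = 234.8 K.

T₃ ≈ 235 K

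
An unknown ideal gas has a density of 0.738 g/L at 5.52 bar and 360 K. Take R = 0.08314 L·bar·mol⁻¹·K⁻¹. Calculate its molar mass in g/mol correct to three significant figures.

M ≈ 4.00 g/mol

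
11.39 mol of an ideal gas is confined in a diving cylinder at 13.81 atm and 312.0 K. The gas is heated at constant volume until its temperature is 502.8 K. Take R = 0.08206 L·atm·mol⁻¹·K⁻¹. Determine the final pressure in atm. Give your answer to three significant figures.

From PV = nRT: V₁ = nRT₁/P₁ = 21.12 L.
V constant ⇒ P ∝ T: V₂ = V₁; P₂ = P₁·(T₂/T₁) = 22.26 atm.

P₂ ≈ 22.3 atm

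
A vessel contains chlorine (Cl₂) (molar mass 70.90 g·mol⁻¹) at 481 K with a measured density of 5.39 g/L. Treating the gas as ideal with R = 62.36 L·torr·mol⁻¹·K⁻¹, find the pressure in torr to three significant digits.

P ≈ 2.28e+03 torr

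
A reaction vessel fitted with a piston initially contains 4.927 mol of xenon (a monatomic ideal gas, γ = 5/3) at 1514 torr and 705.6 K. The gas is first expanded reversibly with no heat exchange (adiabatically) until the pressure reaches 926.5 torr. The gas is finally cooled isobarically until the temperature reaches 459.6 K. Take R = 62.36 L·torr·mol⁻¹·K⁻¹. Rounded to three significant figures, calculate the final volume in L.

V₃ ≈ 152 L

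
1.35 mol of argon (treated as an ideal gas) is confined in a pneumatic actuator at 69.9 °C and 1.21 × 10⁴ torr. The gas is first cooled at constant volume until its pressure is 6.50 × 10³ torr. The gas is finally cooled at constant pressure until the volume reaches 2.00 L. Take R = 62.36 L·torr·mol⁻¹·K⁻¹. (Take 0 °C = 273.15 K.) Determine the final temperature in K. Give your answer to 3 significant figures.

Convert: T₁ = 343.0 K.
From PV = nRT: V₁ = nRT₁/P₁ = 2.387 L.
V constant ⇒ P ∝ T: V₂ = V₁; T₂ = T₁·(P₂/P₁) = 184.3 K.
Isobaric, so V/T is constant: P₃ = P₂; T₃ = T₂·(V₃/V₂) = 154.4 K.

T₃ ≈ 154 K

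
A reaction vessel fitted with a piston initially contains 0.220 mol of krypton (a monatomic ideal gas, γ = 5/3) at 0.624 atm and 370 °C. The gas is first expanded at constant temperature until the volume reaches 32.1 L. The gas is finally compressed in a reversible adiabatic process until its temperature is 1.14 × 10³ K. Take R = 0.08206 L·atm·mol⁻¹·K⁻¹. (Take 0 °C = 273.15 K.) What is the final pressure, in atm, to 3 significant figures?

P₃ ≈ 1.51 atm

Convert: T₁ = 643.1 K.
From PV = nRT: V₁ = nRT₁/P₁ = 18.61 L.
Isothermal, so P V is constant: T₂ = T₁; P₂ = P₁·(V₁/V₂) = 0.3617 atm.
Reversible adiabatic, γ = 5/3: P₃ = P₂·(T₃/T₂)^(γ/(γ−1)) = 1.513 atm; V₃ = V₂·(T₂/T₃)^(1/(γ−1)) = 13.60 L.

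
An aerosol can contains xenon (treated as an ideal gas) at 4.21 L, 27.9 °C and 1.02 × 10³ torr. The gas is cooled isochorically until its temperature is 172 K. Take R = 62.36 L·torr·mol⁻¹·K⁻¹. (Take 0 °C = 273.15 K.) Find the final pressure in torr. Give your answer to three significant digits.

Convert: T₁ = 301.0 K.
Isochoric, so P/T is constant: V₂ = V₁; P₂ = P₁·(T₂/T₁) = 582.8 torr.

P₂ ≈ 583 torr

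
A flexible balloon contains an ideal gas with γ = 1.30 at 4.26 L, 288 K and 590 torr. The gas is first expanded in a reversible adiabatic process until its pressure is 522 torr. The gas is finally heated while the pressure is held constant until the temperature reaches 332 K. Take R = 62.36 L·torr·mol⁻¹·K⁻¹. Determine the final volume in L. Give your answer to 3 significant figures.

Adiabatic (γ = 1.30), T V^(γ−1) and P V^γ constant: T₂ = T₁·(P₂/P₁)^((γ−1)/γ) = 280.0 K; V₂ = V₁·(P₁/P₂)^(1/γ) = 4.681 L.
P constant ⇒ V ∝ T: P₃ = P₂; V₃ = V₂·(T₃/T₂) = 5.551 L.

V₃ ≈ 5.55 L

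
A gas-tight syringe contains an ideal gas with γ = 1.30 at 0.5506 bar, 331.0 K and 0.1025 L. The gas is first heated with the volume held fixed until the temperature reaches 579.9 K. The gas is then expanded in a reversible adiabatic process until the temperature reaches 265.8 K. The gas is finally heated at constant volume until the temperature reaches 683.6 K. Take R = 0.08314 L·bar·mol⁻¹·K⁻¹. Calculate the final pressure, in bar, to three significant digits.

Isochoric, so P/T is constant: V₂ = V₁; P₂ = P₁·(T₂/T₁) = 0.9646 bar.
Adiabatic (γ = 1.30), T V^(γ−1) and P V^γ constant: P₃ = P₂·(T₃/T₂)^(γ/(γ−1)) = 0.03283 bar; V₃ = V₂·(T₂/T₃)^(1/(γ−1)) = 1.381 L.
V constant ⇒ P ∝ T: V₄ = V₃; P₄ = P₃·(T₄/T₃) = 0.08443 bar.

P₄ ≈ 0.0844 bar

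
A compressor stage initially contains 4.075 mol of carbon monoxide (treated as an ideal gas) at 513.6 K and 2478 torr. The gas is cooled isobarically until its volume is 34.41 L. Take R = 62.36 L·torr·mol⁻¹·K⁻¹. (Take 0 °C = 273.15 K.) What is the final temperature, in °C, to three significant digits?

From PV = nRT: V₁ = nRT₁/P₁ = 52.67 L.
Isobaric, so V/T is constant: P₂ = P₁; T₂ = T₁·(V₂/V₁) = 335.5 K.

T₂ ≈ 62.4 °C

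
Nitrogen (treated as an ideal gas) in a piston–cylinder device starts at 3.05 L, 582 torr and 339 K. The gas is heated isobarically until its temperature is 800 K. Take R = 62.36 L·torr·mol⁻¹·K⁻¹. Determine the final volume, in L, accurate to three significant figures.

P constant ⇒ V ∝ T: P₂ = P₁; V₂ = V₁·(T₂/T₁) = 7.198 L.

V₂ ≈ 7.20 L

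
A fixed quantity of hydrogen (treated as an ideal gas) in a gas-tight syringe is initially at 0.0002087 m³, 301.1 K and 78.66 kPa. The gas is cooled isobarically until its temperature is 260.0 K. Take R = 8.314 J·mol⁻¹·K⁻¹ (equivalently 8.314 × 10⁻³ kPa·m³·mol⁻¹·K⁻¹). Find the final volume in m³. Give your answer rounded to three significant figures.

P constant ⇒ V ∝ T: P₂ = P₁; V₂ = V₁·(T₂/T₁) = 0.0001802 m³.

V₂ ≈ 0.000180 m³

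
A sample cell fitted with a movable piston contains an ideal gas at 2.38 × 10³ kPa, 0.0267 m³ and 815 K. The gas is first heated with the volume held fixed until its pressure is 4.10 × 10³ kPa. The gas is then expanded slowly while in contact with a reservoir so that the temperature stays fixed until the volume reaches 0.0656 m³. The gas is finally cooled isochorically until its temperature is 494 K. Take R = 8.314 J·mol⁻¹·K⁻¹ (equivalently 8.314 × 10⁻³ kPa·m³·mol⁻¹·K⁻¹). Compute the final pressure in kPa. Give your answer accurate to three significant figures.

P₄ ≈ 587 kPa

Isochoric, so P/T is constant: V₂ = V₁; T₂ = T₁·(P₂/P₁) = 1404 K.
Isothermal, so P V is constant: T₃ = T₂; P₃ = P₂·(V₂/V₃) = 1669 kPa.
Isochoric, so P/T is constant: V₄ = V₃; P₄ = P₃·(T₄/T₃) = 587.2 kPa.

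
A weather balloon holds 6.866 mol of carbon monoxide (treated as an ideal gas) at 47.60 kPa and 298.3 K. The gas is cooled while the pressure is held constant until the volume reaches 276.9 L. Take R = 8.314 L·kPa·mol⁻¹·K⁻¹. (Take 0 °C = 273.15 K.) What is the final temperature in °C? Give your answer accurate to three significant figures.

T₂ ≈ -42.3 °C

From PV = nRT: V₁ = nRT₁/P₁ = 357.7 L.
Isobaric, so V/T is constant: P₂ = P₁; T₂ = T₁·(V₂/V₁) = 230.9 K.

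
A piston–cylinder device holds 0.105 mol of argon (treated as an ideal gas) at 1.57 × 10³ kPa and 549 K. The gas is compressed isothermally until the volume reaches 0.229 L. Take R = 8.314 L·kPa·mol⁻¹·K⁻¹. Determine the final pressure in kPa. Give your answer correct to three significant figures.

P₂ ≈ 2.09e+03 kPa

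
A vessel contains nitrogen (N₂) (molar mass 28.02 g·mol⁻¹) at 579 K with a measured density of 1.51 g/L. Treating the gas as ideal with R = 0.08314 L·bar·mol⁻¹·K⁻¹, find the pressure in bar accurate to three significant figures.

P ≈ 2.59 bar

ρ = PM/(RT) ⇒ P = ρRT/M = (1.51 × 0.08314 × 579.0) / 28.02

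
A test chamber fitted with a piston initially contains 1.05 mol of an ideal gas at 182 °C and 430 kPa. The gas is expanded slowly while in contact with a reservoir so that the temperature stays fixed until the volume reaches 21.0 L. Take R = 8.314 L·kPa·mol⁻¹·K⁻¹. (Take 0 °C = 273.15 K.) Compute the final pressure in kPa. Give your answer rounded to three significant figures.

P₂ ≈ 189 kPa

Convert: T₁ = 455.1 K.
From PV = nRT: V₁ = nRT₁/P₁ = 9.240 L.
Isothermal, so P V is constant: T₂ = T₁; P₂ = P₁·(V₁/V₂) = 189.2 kPa.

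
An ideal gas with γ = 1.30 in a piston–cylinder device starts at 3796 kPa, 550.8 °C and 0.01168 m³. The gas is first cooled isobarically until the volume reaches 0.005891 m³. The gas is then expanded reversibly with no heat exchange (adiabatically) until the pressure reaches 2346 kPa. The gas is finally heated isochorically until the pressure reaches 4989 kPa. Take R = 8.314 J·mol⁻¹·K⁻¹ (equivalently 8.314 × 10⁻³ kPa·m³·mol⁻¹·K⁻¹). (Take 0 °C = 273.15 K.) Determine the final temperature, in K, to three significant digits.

Convert: T₁ = 823.9 K.
Isobaric, so V/T is constant: P₂ = P₁; T₂ = T₁·(V₂/V₁) = 415.6 K.
Adiabatic (γ = 1.30), T V^(γ−1) and P V^γ constant: T₃ = T₂·(P₃/P₂)^((γ−1)/γ) = 371.9 K; V₃ = V₂·(P₂/P₃)^(1/γ) = 0.008530 m³.
Isochoric, so P/T is constant: V₄ = V₃; T₄ = T₃·(P₄/P₃) = 790.9 K.

T₄ ≈ 791 K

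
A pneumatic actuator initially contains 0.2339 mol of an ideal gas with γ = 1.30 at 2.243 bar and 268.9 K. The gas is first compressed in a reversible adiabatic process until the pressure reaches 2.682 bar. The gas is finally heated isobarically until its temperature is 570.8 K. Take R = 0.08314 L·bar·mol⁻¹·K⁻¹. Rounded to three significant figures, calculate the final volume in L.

From PV = nRT: V₁ = nRT₁/P₁ = 2.331 L.
Reversible adiabatic, γ = 1.30: T₂ = T₁·(P₂/P₁)^((γ−1)/γ) = 280.2 K; V₂ = V₁·(P₁/P₂)^(1/γ) = 2.032 L.
P constant ⇒ V ∝ T: P₃ = P₂; V₃ = V₂·(T₃/T₂) = 4.139 L.

V₃ ≈ 4.14 L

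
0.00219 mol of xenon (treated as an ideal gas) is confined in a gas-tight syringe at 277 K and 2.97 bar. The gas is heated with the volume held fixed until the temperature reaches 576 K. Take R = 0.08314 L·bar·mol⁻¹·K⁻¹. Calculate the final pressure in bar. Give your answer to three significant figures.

P₂ ≈ 6.18 bar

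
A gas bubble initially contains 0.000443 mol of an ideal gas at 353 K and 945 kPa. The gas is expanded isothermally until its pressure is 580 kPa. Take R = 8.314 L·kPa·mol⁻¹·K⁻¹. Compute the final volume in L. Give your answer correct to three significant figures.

From PV = nRT: V₁ = nRT₁/P₁ = 0.001376 L.
Isothermal, so P V is constant: T₂ = T₁; V₂ = V₁·(P₁/P₂) = 0.002242 L.

V₂ ≈ 0.00224 L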